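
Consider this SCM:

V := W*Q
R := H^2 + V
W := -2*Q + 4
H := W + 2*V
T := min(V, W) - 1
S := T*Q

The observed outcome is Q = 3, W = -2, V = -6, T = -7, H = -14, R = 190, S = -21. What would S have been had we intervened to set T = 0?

0

The intervention breaks the incoming arrows to T: T := min(V, W) - 1 no longer applies, and T = 0.
S = T*Q  [with T=0, Q=3]  = 0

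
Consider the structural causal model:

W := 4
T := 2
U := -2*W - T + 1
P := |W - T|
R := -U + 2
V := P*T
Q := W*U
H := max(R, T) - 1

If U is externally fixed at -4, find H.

The intervention breaks the incoming arrows to U: U := -2*W - T + 1 no longer applies, and U = -4.
R = -U + 2  [with U=-4]  = 6
H = max(R, T) - 1  [with R=6, T=2]  = 5

5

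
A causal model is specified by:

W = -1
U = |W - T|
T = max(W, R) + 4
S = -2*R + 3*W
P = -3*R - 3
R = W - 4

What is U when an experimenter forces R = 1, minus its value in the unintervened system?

do(R=1) replaces the equation R = W - 4 with the constant R = 1.
T = max(W, R) + 4  [with W=-1, R=1]  = 5
U = |W - T|  [with W=-1, T=5]  = 6
Without intervention: R = W - 4  [with W=-1]  = -5; T = max(W, R) + 4  [with W=-1, R=-5]  = 3; U = |W - T|  [with W=-1, T=3]  = 4.
Change = 6 − 4 = 2.

2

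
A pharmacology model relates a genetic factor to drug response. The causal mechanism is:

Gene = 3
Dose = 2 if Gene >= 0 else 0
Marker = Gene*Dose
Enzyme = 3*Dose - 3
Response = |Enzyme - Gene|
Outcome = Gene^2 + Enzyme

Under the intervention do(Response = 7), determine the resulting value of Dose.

2

Under do(Response=7), the mechanism Response = |Enzyme - Gene| is discarded; Response is fixed at 7.
No directed path runs from Response to Dose, so Dose keeps its natural value.
Dose = 2 if Gene >= 0 else 0  [with Gene=3]  = 2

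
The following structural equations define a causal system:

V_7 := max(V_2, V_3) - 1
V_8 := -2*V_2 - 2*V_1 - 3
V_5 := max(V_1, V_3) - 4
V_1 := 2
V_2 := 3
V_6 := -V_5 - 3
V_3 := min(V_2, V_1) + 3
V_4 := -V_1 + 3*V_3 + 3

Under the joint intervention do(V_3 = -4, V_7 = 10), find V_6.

Under do(V_3 = -4, V_7 = 10), each intervened variable's structural equation is replaced by its fixed value.
V_5 = max(V_1, V_3) - 4  [with V_1=2, V_3=-4]  = -2
V_6 = -V_5 - 3  [with V_5=-2]  = -1

-1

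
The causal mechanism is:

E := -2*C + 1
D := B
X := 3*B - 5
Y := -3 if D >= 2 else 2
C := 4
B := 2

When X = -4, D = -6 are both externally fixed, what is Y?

Setting X = -4, D = -6 by intervention discards those variables' equations.
Y = -3 if D >= 2 else 2  [with D=-6]  = 2

2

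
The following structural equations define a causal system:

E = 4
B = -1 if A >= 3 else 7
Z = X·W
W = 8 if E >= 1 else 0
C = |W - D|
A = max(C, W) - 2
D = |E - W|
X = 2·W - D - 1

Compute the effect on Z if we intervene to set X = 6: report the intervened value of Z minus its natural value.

do(X=6) replaces the equation X = 2·W - D - 1 with the constant X = 6.
W = 8 if E >= 1 else 0  [with E=4]  = 8
Z = X·W  [with X=6, W=8]  = 48
Without intervention: W = 8 if E >= 1 else 0  [with E=4]  = 8; D = |E - W|  [with E=4, W=8]  = 4; X = 2·W - D - 1  [with W=8, D=4]  = 11; Z = X·W  [with X=11, W=8]  = 88.
Change = 48 − 88 = -40.

-40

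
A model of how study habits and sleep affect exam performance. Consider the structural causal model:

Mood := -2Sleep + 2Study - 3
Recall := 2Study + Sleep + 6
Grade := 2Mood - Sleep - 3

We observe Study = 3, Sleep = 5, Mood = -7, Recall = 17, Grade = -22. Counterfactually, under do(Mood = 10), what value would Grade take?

12

do(Mood=10) replaces the equation Mood := -2Sleep + 2Study - 3 with the constant Mood = 10.
Grade = 2Mood - Sleep - 3  [with Mood=10, Sleep=5]  = 12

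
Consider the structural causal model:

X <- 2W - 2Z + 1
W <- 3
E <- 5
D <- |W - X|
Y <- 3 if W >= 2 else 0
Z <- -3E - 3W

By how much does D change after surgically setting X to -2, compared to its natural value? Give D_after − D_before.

Intervening sets X = -2 and removes its equation (X <- 2W - 2Z + 1).
D = |W - X|  [with W=3, X=-2]  = 5
Without intervention: Z = -3E - 3W  [with E=5, W=3]  = -24; X = 2W - 2Z + 1  [with W=3, Z=-24]  = 55; D = |W - X|  [with W=3, X=55]  = 52.
Change = 5 − 52 = -47.

-47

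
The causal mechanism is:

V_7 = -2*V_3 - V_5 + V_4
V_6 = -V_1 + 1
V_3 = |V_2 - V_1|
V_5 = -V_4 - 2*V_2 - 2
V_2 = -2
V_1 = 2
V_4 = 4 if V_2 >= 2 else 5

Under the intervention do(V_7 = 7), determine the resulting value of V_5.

-3

The intervention breaks the incoming arrows to V_7: V_7 = -2*V_3 - V_5 + V_4 no longer applies, and V_7 = 7.
V_5 is not downstream of the intervention, so its value is determined by the original equations.
V_4 = 4 if V_2 >= 2 else 5  [with V_2=-2]  = 5
V_5 = -V_4 - 2*V_2 - 2  [with V_4=5, V_2=-2]  = -3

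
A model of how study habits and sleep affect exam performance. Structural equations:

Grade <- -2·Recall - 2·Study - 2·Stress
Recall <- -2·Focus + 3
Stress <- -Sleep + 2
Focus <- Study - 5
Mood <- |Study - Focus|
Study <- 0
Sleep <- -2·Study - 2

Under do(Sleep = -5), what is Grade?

Under do(Sleep=-5), the mechanism Sleep <- -2·Study - 2 is discarded; Sleep is fixed at -5.
Stress = -Sleep + 2  [with Sleep=-5]  = 7
Focus = Study - 5  [with Study=0]  = -5
Recall = -2·Focus + 3  [with Focus=-5]  = 13
Grade = -2·Recall - 2·Study - 2·Stress  [with Recall=13, Study=0, Stress=7]  = -40

-40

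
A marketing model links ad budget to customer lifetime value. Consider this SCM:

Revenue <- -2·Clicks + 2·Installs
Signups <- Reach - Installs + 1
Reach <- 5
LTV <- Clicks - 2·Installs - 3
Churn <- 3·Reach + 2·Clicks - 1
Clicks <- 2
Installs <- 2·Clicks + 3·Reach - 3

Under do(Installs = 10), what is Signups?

The intervention breaks the incoming arrows to Installs: Installs <- 2·Clicks + 3·Reach - 3 no longer applies, and Installs = 10.
Signups = Reach - Installs + 1  [with Reach=5, Installs=10]  = -4

-4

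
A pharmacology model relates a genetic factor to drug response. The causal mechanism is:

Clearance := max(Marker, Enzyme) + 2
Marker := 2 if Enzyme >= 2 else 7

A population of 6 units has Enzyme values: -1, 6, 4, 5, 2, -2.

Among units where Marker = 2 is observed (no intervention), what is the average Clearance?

6.25

Observing Marker=2 restricts to units where Marker's equation naturally yields 2: Enzyme ∈ {6, 4, 5, 2}. In that subpopulation Clearance = 8, 6, 7, 4, mean 6.25.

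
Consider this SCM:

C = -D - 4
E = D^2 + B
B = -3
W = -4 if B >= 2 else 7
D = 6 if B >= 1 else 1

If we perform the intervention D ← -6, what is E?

Under do(D=-6), the mechanism D = 6 if B >= 1 else 1 is discarded; D is fixed at -6.
E = D^2 + B  [with D=-6, B=-3]  = 33

33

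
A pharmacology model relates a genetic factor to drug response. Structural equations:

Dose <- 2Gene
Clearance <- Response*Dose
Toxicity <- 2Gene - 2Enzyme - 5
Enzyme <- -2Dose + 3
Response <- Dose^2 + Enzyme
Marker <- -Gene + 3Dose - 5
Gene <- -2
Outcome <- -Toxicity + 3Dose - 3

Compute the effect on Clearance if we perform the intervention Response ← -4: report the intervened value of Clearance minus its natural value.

124

Under do(Response=-4), the mechanism Response <- Dose^2 + Enzyme is discarded; Response is fixed at -4.
Dose = 2Gene  [with Gene=-2]  = -4
Clearance = Response*Dose  [with Response=-4, Dose=-4]  = 16
Without intervention: Dose = 2Gene  [with Gene=-2]  = -4; Enzyme = -2Dose + 3  [with Dose=-4]  = 11; Response = Dose^2 + Enzyme  [with Dose=-4, Enzyme=11]  = 27; Clearance = Response*Dose  [with Response=27, Dose=-4]  = -108.
Change = 16 − (-108) = 124.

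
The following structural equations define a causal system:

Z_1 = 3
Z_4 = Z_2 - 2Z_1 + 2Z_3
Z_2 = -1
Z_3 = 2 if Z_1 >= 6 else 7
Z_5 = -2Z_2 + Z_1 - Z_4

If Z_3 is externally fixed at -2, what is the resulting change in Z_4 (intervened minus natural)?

The intervention breaks the incoming arrows to Z_3: Z_3 = 2 if Z_1 >= 6 else 7 no longer applies, and Z_3 = -2.
Z_4 = Z_2 - 2Z_1 + 2Z_3  [with Z_2=-1, Z_1=3, Z_3=-2]  = -11
Without intervention: Z_3 = 2 if Z_1 >= 6 else 7  [with Z_1=3]  = 7; Z_4 = Z_2 - 2Z_1 + 2Z_3  [with Z_2=-1, Z_1=3, Z_3=7]  = 7.
Change = -11 − 7 = -18.

-18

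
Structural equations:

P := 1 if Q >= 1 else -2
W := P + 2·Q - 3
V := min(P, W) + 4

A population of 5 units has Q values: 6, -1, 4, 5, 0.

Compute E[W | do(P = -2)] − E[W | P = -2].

6.6

Under do(P=-2), P's equation is replaced by P=-2 for every unit. Per-unit W: 7, -7, 3, 5, -5. Mean = 0.6.
Observing P=-2 restricts to units where P's equation naturally yields -2: Q ∈ {-1, 0}. In that subpopulation W = -7, -5, mean -6.
Difference = 0.6 − (-6) = 6.6.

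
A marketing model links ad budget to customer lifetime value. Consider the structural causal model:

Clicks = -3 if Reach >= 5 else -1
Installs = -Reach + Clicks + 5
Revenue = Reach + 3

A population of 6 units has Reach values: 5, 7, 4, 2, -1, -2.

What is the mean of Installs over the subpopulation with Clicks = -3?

E[Installs|Clicks=-3] averages over only the 2 units with Clicks=-3 (Reach = 5, 7): Installs = -3, -5, mean -4.

-4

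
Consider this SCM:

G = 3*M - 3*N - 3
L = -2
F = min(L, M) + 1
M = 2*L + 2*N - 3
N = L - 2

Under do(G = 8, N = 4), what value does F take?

Setting G = 8, N = 4 by intervention discards those variables' equations.
M = 2*L + 2*N - 3  [with L=-2, N=4]  = 1
F = min(L, M) + 1  [with L=-2, M=1]  = -1

-1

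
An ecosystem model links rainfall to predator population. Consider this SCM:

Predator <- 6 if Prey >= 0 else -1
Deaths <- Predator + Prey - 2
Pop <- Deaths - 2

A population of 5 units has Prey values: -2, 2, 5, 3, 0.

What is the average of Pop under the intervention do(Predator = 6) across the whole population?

The intervention sets Predator=6 in all 5 units regardless of Prey. Recomputing Pop per unit gives 0, 4, 7, 5, 2; average 3.6.

3.6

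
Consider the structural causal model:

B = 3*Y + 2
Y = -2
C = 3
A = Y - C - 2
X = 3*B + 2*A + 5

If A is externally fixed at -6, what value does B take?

The intervention breaks the incoming arrows to A: A = Y - C - 2 no longer applies, and A = -6.
B is not downstream of the intervention, so its value is determined by the original equations.
B = 3*Y + 2  [with Y=-2]  = -4

-4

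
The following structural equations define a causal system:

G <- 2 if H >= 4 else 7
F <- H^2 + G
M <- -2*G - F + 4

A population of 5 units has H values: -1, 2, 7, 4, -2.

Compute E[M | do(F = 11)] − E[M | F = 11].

4

The intervention sets F=11 in all 5 units regardless of H. Recomputing M per unit gives -21, -21, -11, -11, -21; average -17.
E[M|F=11] averages over only the 2 units with F=11 (H = 2, -2): M = -21, -21, mean -21.
Difference = -17 − (-21) = 4.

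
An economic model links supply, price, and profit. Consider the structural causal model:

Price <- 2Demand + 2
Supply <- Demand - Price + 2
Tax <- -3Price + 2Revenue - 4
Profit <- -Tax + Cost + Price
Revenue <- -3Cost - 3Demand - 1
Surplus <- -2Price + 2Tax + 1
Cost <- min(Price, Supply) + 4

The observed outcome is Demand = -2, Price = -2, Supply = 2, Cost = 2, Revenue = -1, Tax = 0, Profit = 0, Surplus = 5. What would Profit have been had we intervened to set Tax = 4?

Intervening sets Tax = 4 and removes its equation (Tax <- -3Price + 2Revenue - 4).
Price = 2Demand + 2  [with Demand=-2]  = -2
Supply = Demand - Price + 2  [with Demand=-2, Price=-2]  = 2
Cost = min(Price, Supply) + 4  [with Price=-2, Supply=2]  = 2
Profit = -Tax + Cost + Price  [with Tax=4, Cost=2, Price=-2]  = -4

-4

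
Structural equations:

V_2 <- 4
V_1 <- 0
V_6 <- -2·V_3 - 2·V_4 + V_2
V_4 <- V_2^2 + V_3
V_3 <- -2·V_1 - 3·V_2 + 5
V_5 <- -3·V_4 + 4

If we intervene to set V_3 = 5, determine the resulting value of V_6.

-48

The intervention breaks the incoming arrows to V_3: V_3 <- -2·V_1 - 3·V_2 + 5 no longer applies, and V_3 = 5.
V_4 = V_2^2 + V_3  [with V_2=4, V_3=5]  = 21
V_6 = -2·V_3 - 2·V_4 + V_2  [with V_3=5, V_4=21, V_2=4]  = -48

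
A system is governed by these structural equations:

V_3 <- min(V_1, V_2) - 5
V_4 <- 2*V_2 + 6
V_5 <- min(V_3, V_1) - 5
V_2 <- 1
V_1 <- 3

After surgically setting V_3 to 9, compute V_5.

do(V_3=9) replaces the equation V_3 <- min(V_1, V_2) - 5 with the constant V_3 = 9.
V_5 = min(V_3, V_1) - 5  [with V_3=9, V_1=3]  = -2

-2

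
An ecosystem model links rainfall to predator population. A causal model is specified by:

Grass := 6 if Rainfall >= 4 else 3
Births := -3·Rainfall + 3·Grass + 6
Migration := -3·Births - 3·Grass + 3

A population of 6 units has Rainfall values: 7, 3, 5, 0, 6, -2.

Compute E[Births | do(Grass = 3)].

The intervention sets Grass=3 in all 6 units regardless of Rainfall. Recomputing Births per unit gives -6, 6, 0, 15, -3, 21; average 5.5.

5.5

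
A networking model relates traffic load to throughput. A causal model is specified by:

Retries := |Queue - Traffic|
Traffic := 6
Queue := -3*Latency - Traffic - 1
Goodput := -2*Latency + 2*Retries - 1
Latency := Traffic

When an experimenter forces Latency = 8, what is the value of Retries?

37

Under do(Latency=8), the mechanism Latency := Traffic is discarded; Latency is fixed at 8.
Queue = -3*Latency - Traffic - 1  [with Latency=8, Traffic=6]  = -31
Retries = |Queue - Traffic|  [with Queue=-31, Traffic=6]  = 37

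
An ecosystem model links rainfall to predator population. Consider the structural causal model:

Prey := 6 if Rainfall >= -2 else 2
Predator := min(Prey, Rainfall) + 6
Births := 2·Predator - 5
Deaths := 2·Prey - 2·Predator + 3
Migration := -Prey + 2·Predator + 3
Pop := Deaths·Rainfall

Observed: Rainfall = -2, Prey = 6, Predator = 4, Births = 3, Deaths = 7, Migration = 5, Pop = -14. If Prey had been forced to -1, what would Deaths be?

-7

do(Prey=-1) replaces the equation Prey := 6 if Rainfall >= -2 else 2 with the constant Prey = -1.
Predator = min(Prey, Rainfall) + 6  [with Prey=-1, Rainfall=-2]  = 4
Deaths = 2·Prey - 2·Predator + 3  [with Prey=-1, Predator=4]  = -7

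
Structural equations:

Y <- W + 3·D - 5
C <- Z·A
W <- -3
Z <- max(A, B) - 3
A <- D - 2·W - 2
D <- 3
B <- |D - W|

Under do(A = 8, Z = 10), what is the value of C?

80

Under do(A = 8, Z = 10), each intervened variable's structural equation is replaced by its fixed value.
C = Z·A  [with Z=10, A=8]  = 80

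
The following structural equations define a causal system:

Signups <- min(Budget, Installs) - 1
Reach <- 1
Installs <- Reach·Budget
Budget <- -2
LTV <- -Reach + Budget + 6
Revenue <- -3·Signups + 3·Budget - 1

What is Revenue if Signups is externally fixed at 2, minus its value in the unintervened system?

Intervening sets Signups = 2 and removes its equation (Signups <- min(Budget, Installs) - 1).
Revenue = -3·Signups + 3·Budget - 1  [with Signups=2, Budget=-2]  = -13
Without intervention: Installs = Reach·Budget  [with Reach=1, Budget=-2]  = -2; Signups = min(Budget, Installs) - 1  [with Budget=-2, Installs=-2]  = -3; Revenue = -3·Signups + 3·Budget - 1  [with Signups=-3, Budget=-2]  = 2.
Change = -13 − 2 = -15.

-15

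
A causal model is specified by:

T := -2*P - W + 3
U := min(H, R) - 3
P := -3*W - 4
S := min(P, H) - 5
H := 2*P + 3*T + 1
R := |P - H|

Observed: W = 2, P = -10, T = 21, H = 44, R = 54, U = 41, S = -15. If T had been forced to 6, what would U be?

The intervention breaks the incoming arrows to T: T := -2*P - W + 3 no longer applies, and T = 6.
P = -3*W - 4  [with W=2]  = -10
H = 2*P + 3*T + 1  [with P=-10, T=6]  = -1
R = |P - H|  [with P=-10, H=-1]  = 9
U = min(H, R) - 3  [with H=-1, R=9]  = -4

-4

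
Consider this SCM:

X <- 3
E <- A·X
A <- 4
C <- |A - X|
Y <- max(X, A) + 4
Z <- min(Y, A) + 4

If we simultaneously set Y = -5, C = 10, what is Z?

The joint intervention fixes Y = -5, C = 10, removing each variable's own equation.
Z = min(Y, A) + 4  [with Y=-5, A=4]  = -1

-1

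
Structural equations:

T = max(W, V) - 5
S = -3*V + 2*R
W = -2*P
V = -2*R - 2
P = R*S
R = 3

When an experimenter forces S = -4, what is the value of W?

24

do(S=-4) replaces the equation S = -3*V + 2*R with the constant S = -4.
P = R*S  [with R=3, S=-4]  = -12
W = -2*P  [with P=-12]  = 24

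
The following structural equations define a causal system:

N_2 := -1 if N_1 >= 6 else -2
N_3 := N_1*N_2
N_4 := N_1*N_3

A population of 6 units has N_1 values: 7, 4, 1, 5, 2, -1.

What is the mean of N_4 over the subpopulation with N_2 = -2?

E[N_4|N_2=-2] averages over only the 5 units with N_2=-2 (N_1 = 4, 1, 5, 2, -1): N_4 = -32, -2, -50, -8, -2, mean -18.8.

-18.8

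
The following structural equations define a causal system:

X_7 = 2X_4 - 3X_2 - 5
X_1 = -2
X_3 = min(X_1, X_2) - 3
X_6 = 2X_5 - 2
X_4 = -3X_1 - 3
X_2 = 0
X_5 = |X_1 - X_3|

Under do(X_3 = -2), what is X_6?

-2

The intervention breaks the incoming arrows to X_3: X_3 = min(X_1, X_2) - 3 no longer applies, and X_3 = -2.
X_5 = |X_1 - X_3|  [with X_1=-2, X_3=-2]  = 0
X_6 = 2X_5 - 2  [with X_5=0]  = -2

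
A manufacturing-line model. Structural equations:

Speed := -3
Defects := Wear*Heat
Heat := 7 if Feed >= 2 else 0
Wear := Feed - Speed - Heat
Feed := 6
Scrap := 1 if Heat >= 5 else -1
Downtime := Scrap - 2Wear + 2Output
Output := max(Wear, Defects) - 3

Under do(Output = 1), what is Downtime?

-1

do(Output=1) replaces the equation Output := max(Wear, Defects) - 3 with the constant Output = 1.
Heat = 7 if Feed >= 2 else 0  [with Feed=6]  = 7
Wear = Feed - Speed - Heat  [with Feed=6, Speed=-3, Heat=7]  = 2
Scrap = 1 if Heat >= 5 else -1  [with Heat=7]  = 1
Downtime = Scrap - 2Wear + 2Output  [with Scrap=1, Wear=2, Output=1]  = -1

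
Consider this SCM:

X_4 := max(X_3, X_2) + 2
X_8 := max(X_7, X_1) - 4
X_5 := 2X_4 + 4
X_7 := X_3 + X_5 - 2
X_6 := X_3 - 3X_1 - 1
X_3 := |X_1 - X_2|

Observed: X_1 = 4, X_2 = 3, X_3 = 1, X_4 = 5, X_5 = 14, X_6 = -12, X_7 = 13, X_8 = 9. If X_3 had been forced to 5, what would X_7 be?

21

The intervention breaks the incoming arrows to X_3: X_3 := |X_1 - X_2| no longer applies, and X_3 = 5.
X_4 = max(X_3, X_2) + 2  [with X_3=5, X_2=3]  = 7
X_5 = 2X_4 + 4  [with X_4=7]  = 18
X_7 = X_3 + X_5 - 2  [with X_3=5, X_5=18]  = 21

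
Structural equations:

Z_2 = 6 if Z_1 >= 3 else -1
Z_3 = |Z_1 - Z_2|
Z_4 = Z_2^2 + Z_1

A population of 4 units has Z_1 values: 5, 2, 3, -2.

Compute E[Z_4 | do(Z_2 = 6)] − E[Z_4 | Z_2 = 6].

Every unit gets Z_2=6 under the intervention. Z_4 values become 41, 38, 39, 34; E[Z_4|do(Z_2=6)] = 38.
E[Z_4|Z_2=6] averages over only the 2 units with Z_2=6 (Z_1 = 5, 3): Z_4 = 41, 39, mean 40.
Difference = 38 − 40 = -2.

-2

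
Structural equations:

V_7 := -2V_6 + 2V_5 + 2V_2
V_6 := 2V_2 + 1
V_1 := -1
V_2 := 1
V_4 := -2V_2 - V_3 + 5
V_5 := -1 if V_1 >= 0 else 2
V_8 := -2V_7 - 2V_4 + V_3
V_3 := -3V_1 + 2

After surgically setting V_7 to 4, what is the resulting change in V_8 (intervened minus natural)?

-8

do(V_7=4) replaces the equation V_7 := -2V_6 + 2V_5 + 2V_2 with the constant V_7 = 4.
V_3 = -3V_1 + 2  [with V_1=-1]  = 5
V_4 = -2V_2 - V_3 + 5  [with V_2=1, V_3=5]  = -2
V_8 = -2V_7 - 2V_4 + V_3  [with V_7=4, V_4=-2, V_3=5]  = 1
Without intervention: V_3 = -3V_1 + 2  [with V_1=-1]  = 5; V_4 = -2V_2 - V_3 + 5  [with V_2=1, V_3=5]  = -2; V_5 = -1 if V_1 >= 0 else 2  [with V_1=-1]  = 2; V_6 = 2V_2 + 1  [with V_2=1]  = 3; V_7 = -2V_6 + 2V_5 + 2V_2  [with V_6=3, V_5=2, V_2=1]  = 0; V_8 = -2V_7 - 2V_4 + V_3  [with V_7=0, V_4=-2, V_3=5]  = 9.
Change = 1 − 9 = -8.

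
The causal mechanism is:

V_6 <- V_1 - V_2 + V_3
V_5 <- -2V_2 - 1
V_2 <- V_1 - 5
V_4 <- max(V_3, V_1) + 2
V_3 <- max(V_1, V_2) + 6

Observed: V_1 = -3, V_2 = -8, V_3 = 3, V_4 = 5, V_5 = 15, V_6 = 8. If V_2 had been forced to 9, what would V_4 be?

17

Under do(V_2=9), the mechanism V_2 <- V_1 - 5 is discarded; V_2 is fixed at 9.
V_3 = max(V_1, V_2) + 6  [with V_1=-3, V_2=9]  = 15
V_4 = max(V_3, V_1) + 2  [with V_3=15, V_1=-3]  = 17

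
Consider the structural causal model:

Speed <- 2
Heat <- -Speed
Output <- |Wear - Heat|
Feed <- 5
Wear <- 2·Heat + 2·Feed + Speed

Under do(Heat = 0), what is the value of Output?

do(Heat=0) replaces the equation Heat <- -Speed with the constant Heat = 0.
Wear = 2·Heat + 2·Feed + Speed  [with Heat=0, Feed=5, Speed=2]  = 12
Output = |Wear - Heat|  [with Wear=12, Heat=0]  = 12

12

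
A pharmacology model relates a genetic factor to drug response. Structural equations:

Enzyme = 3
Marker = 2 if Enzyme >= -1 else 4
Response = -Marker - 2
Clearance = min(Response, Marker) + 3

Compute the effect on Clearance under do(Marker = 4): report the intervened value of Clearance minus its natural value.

-2

Under do(Marker=4), the mechanism Marker = 2 if Enzyme >= -1 else 4 is discarded; Marker is fixed at 4.
Response = -Marker - 2  [with Marker=4]  = -6
Clearance = min(Response, Marker) + 3  [with Response=-6, Marker=4]  = -3
Without intervention: Marker = 2 if Enzyme >= -1 else 4  [with Enzyme=3]  = 2; Response = -Marker - 2  [with Marker=2]  = -4; Clearance = min(Response, Marker) + 3  [with Response=-4, Marker=2]  = -1.
Change = -3 − (-1) = -2.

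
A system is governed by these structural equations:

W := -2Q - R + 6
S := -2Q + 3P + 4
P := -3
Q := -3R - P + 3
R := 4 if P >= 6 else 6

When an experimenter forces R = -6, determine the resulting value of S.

Under do(R=-6), the mechanism R := 4 if P >= 6 else 6 is discarded; R is fixed at -6.
Q = -3R - P + 3  [with R=-6, P=-3]  = 24
S = -2Q + 3P + 4  [with Q=24, P=-3]  = -53

-53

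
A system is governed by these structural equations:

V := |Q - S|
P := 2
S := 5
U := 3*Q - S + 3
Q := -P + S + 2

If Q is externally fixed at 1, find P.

Under do(Q=1), the mechanism Q := -P + S + 2 is discarded; Q is fixed at 1.
P is not downstream of the intervention, so its value is determined by the original equations.

2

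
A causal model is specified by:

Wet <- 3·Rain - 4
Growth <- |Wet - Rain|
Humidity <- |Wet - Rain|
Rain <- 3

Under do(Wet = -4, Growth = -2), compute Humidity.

7

Setting Wet = -4, Growth = -2 by intervention discards those variables' equations.
Humidity = |Wet - Rain|  [with Wet=-4, Rain=3]  = 7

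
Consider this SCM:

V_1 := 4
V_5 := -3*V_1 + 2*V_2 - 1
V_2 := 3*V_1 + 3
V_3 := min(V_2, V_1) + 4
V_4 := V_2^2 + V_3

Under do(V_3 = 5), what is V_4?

The intervention breaks the incoming arrows to V_3: V_3 := min(V_2, V_1) + 4 no longer applies, and V_3 = 5.
V_2 = 3*V_1 + 3  [with V_1=4]  = 15
V_4 = V_2^2 + V_3  [with V_2=15, V_3=5]  = 230

230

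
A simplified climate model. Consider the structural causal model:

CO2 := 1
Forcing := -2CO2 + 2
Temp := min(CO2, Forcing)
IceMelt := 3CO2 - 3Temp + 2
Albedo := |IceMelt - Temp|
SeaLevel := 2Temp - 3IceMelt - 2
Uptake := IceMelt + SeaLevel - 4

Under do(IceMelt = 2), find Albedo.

2

Intervening sets IceMelt = 2 and removes its equation (IceMelt := 3CO2 - 3Temp + 2).
Forcing = -2CO2 + 2  [with CO2=1]  = 0
Temp = min(CO2, Forcing)  [with CO2=1, Forcing=0]  = 0
Albedo = |IceMelt - Temp|  [with IceMelt=2, Temp=0]  = 2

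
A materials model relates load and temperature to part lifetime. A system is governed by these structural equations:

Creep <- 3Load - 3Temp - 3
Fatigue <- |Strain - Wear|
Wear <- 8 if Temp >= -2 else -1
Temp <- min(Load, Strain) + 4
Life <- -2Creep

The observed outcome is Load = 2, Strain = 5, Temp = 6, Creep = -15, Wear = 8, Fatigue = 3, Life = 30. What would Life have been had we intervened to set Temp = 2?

6

The intervention breaks the incoming arrows to Temp: Temp <- min(Load, Strain) + 4 no longer applies, and Temp = 2.
Creep = 3Load - 3Temp - 3  [with Load=2, Temp=2]  = -3
Life = -2Creep  [with Creep=-3]  = 6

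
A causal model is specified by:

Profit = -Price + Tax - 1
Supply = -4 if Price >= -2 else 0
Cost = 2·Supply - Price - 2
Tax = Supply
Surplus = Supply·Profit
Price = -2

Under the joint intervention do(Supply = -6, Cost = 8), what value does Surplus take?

30

Under do(Supply = -6, Cost = 8), each intervened variable's structural equation is replaced by its fixed value.
Tax = Supply  [with Supply=-6]  = -6
Profit = -Price + Tax - 1  [with Price=-2, Tax=-6]  = -5
Surplus = Supply·Profit  [with Supply=-6, Profit=-5]  = 30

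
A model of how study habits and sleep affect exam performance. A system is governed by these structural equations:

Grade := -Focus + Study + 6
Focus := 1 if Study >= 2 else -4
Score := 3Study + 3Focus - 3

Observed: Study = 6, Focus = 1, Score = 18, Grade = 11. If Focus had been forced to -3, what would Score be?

The intervention breaks the incoming arrows to Focus: Focus := 1 if Study >= 2 else -4 no longer applies, and Focus = -3.
Score = 3Study + 3Focus - 3  [with Study=6, Focus=-3]  = 6

6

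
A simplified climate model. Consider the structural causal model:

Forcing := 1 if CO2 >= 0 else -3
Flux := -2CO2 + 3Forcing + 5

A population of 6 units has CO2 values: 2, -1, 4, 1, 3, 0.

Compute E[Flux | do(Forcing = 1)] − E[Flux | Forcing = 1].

Every unit gets Forcing=1 under the intervention. Flux values become 4, 10, 0, 6, 2, 8; E[Flux|do(Forcing=1)] = 5.
Observing Forcing=1 restricts to units where Forcing's equation naturally yields 1: CO2 ∈ {2, 4, 1, 3, 0}. In that subpopulation Flux = 4, 0, 6, 2, 8, mean 4.
Difference = 5 − 4 = 1.

1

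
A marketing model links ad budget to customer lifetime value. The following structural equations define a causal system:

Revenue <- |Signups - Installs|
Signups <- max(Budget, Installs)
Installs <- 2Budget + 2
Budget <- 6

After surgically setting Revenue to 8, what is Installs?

The intervention breaks the incoming arrows to Revenue: Revenue <- |Signups - Installs| no longer applies, and Revenue = 8.
Since Installs is not a descendant of the intervened variable, it is unaffected.
Installs = 2Budget + 2  [with Budget=6]  = 14

14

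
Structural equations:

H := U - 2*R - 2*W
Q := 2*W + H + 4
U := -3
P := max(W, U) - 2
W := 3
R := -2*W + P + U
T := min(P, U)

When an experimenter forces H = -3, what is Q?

The intervention breaks the incoming arrows to H: H := U - 2*R - 2*W no longer applies, and H = -3.
Q = 2*W + H + 4  [with W=3, H=-3]  = 7

7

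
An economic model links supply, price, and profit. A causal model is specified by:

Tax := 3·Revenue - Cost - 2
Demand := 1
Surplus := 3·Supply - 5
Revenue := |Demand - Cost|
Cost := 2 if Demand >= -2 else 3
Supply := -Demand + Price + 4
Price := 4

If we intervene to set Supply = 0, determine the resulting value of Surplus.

-5

The intervention breaks the incoming arrows to Supply: Supply := -Demand + Price + 4 no longer applies, and Supply = 0.
Surplus = 3·Supply - 5  [with Supply=0]  = -5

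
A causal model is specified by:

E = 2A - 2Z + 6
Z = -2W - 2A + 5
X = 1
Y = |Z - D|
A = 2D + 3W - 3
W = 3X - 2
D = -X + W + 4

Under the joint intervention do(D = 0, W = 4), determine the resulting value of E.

66

Setting D = 0, W = 4 by intervention discards those variables' equations.
A = 2D + 3W - 3  [with D=0, W=4]  = 9
Z = -2W - 2A + 5  [with W=4, A=9]  = -21
E = 2A - 2Z + 6  [with A=9, Z=-21]  = 66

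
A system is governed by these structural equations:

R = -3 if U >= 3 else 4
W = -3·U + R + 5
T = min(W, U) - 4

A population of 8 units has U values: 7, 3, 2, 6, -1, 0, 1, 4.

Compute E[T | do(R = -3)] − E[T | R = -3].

5.75

do(R=-3) breaks R's dependence on U. With R=-3 fixed, T across the units is -23, -11, -8, -20, -5, -4, -5, -14, mean -11.25.
E[T|R=-3] averages over only the 4 units with R=-3 (U = 7, 3, 6, 4): T = -23, -11, -20, -14, mean -17.
Difference = -11.25 − (-17) = 5.75.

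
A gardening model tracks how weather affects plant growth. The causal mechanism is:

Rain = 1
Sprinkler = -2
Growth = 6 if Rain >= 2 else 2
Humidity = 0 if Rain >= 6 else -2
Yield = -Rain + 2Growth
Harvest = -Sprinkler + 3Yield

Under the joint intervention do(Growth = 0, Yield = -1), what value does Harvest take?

Setting Growth = 0, Yield = -1 by intervention discards those variables' equations.
Harvest = -Sprinkler + 3Yield  [with Sprinkler=-2, Yield=-1]  = -1

-1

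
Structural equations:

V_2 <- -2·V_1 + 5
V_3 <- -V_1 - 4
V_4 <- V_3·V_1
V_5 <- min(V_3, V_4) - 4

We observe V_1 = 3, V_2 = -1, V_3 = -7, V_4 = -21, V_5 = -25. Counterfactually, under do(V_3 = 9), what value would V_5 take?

do(V_3=9) replaces the equation V_3 <- -V_1 - 4 with the constant V_3 = 9.
V_4 = V_3·V_1  [with V_3=9, V_1=3]  = 27
V_5 = min(V_3, V_4) - 4  [with V_3=9, V_4=27]  = 5

5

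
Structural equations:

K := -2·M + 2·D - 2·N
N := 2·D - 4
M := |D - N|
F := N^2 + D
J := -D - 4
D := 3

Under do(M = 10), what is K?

The intervention breaks the incoming arrows to M: M := |D - N| no longer applies, and M = 10.
N = 2·D - 4  [with D=3]  = 2
K = -2·M + 2·D - 2·N  [with M=10, D=3, N=2]  = -18

-18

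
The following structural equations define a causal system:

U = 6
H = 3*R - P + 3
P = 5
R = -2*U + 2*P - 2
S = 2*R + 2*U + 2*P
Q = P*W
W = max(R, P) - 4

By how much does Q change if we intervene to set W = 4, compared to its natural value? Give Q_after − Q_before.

Intervening sets W = 4 and removes its equation (W = max(R, P) - 4).
Q = P*W  [with P=5, W=4]  = 20
Without intervention: R = -2*U + 2*P - 2  [with U=6, P=5]  = -4; W = max(R, P) - 4  [with R=-4, P=5]  = 1; Q = P*W  [with P=5, W=1]  = 5.
Change = 20 − 5 = 15.

15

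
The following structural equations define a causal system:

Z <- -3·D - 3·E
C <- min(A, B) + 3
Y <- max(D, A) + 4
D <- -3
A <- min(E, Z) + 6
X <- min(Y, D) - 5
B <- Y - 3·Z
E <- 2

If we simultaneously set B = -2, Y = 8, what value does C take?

Under do(B = -2, Y = 8), each intervened variable's structural equation is replaced by its fixed value.
Z = -3·D - 3·E  [with D=-3, E=2]  = 3
A = min(E, Z) + 6  [with E=2, Z=3]  = 8
C = min(A, B) + 3  [with A=8, B=-2]  = 1

1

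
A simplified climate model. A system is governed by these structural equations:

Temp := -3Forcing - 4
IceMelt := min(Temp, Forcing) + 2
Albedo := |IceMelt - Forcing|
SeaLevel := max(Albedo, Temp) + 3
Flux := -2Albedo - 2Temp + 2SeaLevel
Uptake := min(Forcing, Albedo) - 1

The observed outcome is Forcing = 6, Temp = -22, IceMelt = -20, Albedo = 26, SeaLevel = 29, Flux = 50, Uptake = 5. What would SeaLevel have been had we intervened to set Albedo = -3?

Intervening sets Albedo = -3 and removes its equation (Albedo := |IceMelt - Forcing|).
Temp = -3Forcing - 4  [with Forcing=6]  = -22
SeaLevel = max(Albedo, Temp) + 3  [with Albedo=-3, Temp=-22]  = 0

0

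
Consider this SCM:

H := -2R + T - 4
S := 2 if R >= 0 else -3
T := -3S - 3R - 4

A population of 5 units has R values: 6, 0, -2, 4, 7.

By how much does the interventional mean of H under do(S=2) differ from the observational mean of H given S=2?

6.25

Every unit gets S=2 under the intervention. H values become -44, -14, -4, -34, -49; E[H|do(S=2)] = -29.
Observing S=2 restricts to units where S's equation naturally yields 2: R ∈ {6, 0, 4, 7}. In that subpopulation H = -44, -14, -34, -49, mean -35.25.
Difference = -29 − (-35.25) = 6.25.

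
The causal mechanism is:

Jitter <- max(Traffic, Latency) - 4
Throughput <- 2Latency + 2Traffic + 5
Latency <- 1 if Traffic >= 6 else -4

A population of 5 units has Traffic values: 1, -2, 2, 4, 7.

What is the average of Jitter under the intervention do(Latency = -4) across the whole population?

Every unit gets Latency=-4 under the intervention. Jitter values become -3, -6, -2, 0, 3; E[Jitter|do(Latency=-4)] = -1.6.

-1.6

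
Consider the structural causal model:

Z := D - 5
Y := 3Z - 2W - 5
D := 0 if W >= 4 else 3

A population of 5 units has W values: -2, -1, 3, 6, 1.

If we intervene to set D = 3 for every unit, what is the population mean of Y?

Under do(D=3), D's equation is replaced by D=3 for every unit. Per-unit Y: -7, -9, -17, -23, -13. Mean = -13.8.

-13.8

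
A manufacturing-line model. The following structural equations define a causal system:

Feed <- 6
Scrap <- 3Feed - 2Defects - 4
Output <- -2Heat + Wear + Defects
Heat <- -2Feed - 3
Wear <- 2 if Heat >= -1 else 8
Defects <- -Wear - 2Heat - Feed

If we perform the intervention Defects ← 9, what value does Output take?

Under do(Defects=9), the mechanism Defects <- -Wear - 2Heat - Feed is discarded; Defects is fixed at 9.
Heat = -2Feed - 3  [with Feed=6]  = -15
Wear = 2 if Heat >= -1 else 8  [with Heat=-15]  = 8
Output = -2Heat + Wear + Defects  [with Heat=-15, Wear=8, Defects=9]  = 47

47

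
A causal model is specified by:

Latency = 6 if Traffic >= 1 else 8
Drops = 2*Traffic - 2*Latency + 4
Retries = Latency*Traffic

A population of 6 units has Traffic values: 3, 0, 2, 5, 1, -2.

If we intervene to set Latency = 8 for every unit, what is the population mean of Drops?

do(Latency=8) breaks Latency's dependence on Traffic. With Latency=8 fixed, Drops across the units is -6, -12, -8, -2, -10, -16, mean -9.

-9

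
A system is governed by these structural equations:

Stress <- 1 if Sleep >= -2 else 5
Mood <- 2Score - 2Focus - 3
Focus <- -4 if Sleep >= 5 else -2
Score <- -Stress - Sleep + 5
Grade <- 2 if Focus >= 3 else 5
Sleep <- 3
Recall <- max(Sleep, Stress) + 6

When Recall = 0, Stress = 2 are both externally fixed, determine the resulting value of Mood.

The joint intervention fixes Recall = 0, Stress = 2, removing each variable's own equation.
Focus = -4 if Sleep >= 5 else -2  [with Sleep=3]  = -2
Score = -Stress - Sleep + 5  [with Stress=2, Sleep=3]  = 0
Mood = 2Score - 2Focus - 3  [with Score=0, Focus=-2]  = 1

1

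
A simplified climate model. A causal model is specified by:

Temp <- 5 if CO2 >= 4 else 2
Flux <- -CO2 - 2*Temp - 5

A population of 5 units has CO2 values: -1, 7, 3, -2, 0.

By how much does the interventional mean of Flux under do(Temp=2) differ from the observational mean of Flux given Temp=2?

-1.4

Under do(Temp=2), Temp's equation is replaced by Temp=2 for every unit. Per-unit Flux: -8, -16, -12, -7, -9. Mean = -10.4.
Conditioning on Temp=2 selects the 4 unit(s) with CO2 ∈ {-1, 3, -2, 0}. Their Flux values: -8, -12, -7, -9. Mean = -9.
Difference = -10.4 − (-9) = -1.4.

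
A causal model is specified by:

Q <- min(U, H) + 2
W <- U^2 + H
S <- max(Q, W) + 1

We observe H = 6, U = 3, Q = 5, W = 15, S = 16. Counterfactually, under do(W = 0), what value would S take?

6

Intervening sets W = 0 and removes its equation (W <- U^2 + H).
Q = min(U, H) + 2  [with U=3, H=6]  = 5
S = max(Q, W) + 1  [with Q=5, W=0]  = 6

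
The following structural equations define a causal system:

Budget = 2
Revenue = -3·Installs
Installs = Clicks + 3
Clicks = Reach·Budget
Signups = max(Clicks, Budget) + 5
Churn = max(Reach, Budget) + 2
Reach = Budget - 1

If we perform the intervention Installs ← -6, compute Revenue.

The intervention breaks the incoming arrows to Installs: Installs = Clicks + 3 no longer applies, and Installs = -6.
Revenue = -3·Installs  [with Installs=-6]  = 18

18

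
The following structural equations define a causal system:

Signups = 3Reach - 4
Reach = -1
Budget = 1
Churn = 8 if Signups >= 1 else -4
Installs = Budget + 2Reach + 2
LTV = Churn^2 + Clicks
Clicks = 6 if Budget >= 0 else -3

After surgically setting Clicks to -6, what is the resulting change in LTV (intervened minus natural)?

-12

The intervention breaks the incoming arrows to Clicks: Clicks = 6 if Budget >= 0 else -3 no longer applies, and Clicks = -6.
Signups = 3Reach - 4  [with Reach=-1]  = -7
Churn = 8 if Signups >= 1 else -4  [with Signups=-7]  = -4
LTV = Churn^2 + Clicks  [with Churn=-4, Clicks=-6]  = 10
Without intervention: Clicks = 6 if Budget >= 0 else -3  [with Budget=1]  = 6; Signups = 3Reach - 4  [with Reach=-1]  = -7; Churn = 8 if Signups >= 1 else -4  [with Signups=-7]  = -4; LTV = Churn^2 + Clicks  [with Churn=-4, Clicks=6]  = 22.
Change = 10 − 22 = -12.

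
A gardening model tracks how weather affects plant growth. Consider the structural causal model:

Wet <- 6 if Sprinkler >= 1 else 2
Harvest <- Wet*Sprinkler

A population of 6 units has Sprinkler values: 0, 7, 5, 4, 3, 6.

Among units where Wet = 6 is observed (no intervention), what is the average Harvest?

30

E[Harvest|Wet=6] averages over only the 5 units with Wet=6 (Sprinkler = 7, 5, 4, 3, 6): Harvest = 42, 30, 24, 18, 36, mean 30.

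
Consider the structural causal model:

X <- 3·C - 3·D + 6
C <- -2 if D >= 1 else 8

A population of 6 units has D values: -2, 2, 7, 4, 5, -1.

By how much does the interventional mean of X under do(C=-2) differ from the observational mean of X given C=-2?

Under do(C=-2), C's equation is replaced by C=-2 for every unit. Per-unit X: 6, -6, -21, -12, -15, 3. Mean = -7.5.
E[X|C=-2] averages over only the 4 units with C=-2 (D = 2, 7, 4, 5): X = -6, -21, -12, -15, mean -13.5.
Difference = -7.5 − (-13.5) = 6.

6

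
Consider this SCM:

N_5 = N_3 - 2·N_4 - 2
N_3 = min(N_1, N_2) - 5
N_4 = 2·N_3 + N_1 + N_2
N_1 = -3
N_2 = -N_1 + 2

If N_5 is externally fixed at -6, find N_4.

-14

The intervention breaks the incoming arrows to N_5: N_5 = N_3 - 2·N_4 - 2 no longer applies, and N_5 = -6.
Since N_4 is not a descendant of the intervened variable, it is unaffected.
N_2 = -N_1 + 2  [with N_1=-3]  = 5
N_3 = min(N_1, N_2) - 5  [with N_1=-3, N_2=5]  = -8
N_4 = 2·N_3 + N_1 + N_2  [with N_3=-8, N_1=-3, N_2=5]  = -14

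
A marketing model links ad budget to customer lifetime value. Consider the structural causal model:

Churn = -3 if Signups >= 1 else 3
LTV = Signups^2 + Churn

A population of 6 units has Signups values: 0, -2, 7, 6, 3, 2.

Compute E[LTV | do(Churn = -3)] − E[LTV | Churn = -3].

-7.5

Every unit gets Churn=-3 under the intervention. LTV values become -3, 1, 46, 33, 6, 1; E[LTV|do(Churn=-3)] = 14.
Conditioning on Churn=-3 selects the 4 unit(s) with Signups ∈ {7, 6, 3, 2}. Their LTV values: 46, 33, 6, 1. Mean = 21.5.
Difference = 14 − 21.5 = -7.5.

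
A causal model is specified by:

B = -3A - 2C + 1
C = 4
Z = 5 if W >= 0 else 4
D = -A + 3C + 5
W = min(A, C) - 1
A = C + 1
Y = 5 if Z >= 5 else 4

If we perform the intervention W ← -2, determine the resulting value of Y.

4

The intervention breaks the incoming arrows to W: W = min(A, C) - 1 no longer applies, and W = -2.
Z = 5 if W >= 0 else 4  [with W=-2]  = 4
Y = 5 if Z >= 5 else 4  [with Z=4]  = 4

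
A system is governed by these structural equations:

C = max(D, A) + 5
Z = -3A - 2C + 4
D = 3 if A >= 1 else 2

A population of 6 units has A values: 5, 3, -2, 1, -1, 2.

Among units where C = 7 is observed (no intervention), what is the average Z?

-5.5

Conditioning on C=7 selects the 2 unit(s) with A ∈ {-2, -1}. Their Z values: -4, -7. Mean = -5.5.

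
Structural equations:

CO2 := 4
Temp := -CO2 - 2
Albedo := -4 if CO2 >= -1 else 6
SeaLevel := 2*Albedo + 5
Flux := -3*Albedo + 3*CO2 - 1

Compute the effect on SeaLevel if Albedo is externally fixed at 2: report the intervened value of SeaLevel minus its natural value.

The intervention breaks the incoming arrows to Albedo: Albedo := -4 if CO2 >= -1 else 6 no longer applies, and Albedo = 2.
SeaLevel = 2*Albedo + 5  [with Albedo=2]  = 9
Without intervention: Albedo = -4 if CO2 >= -1 else 6  [with CO2=4]  = -4; SeaLevel = 2*Albedo + 5  [with Albedo=-4]  = -3.
Change = 9 − (-3) = 12.

12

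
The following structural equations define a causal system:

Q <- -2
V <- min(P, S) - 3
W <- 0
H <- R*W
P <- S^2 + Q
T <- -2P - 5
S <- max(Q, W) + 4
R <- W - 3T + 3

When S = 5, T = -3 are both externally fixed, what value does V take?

2

Setting S = 5, T = -3 by intervention discards those variables' equations.
P = S^2 + Q  [with S=5, Q=-2]  = 23
V = min(P, S) - 3  [with P=23, S=5]  = 2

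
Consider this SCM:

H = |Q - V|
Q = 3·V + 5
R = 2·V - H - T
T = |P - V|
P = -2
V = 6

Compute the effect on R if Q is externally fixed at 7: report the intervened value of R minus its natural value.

16

The intervention breaks the incoming arrows to Q: Q = 3·V + 5 no longer applies, and Q = 7.
H = |Q - V|  [with Q=7, V=6]  = 1
T = |P - V|  [with P=-2, V=6]  = 8
R = 2·V - H - T  [with V=6, H=1, T=8]  = 3
Without intervention: Q = 3·V + 5  [with V=6]  = 23; H = |Q - V|  [with Q=23, V=6]  = 17; T = |P - V|  [with P=-2, V=6]  = 8; R = 2·V - H - T  [with V=6, H=17, T=8]  = -13.
Change = 3 − (-13) = 16.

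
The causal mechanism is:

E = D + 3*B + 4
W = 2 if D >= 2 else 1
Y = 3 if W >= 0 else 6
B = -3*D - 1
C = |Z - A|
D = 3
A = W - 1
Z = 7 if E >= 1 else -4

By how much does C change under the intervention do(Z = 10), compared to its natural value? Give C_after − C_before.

do(Z=10) replaces the equation Z = 7 if E >= 1 else -4 with the constant Z = 10.
W = 2 if D >= 2 else 1  [with D=3]  = 2
A = W - 1  [with W=2]  = 1
C = |Z - A|  [with Z=10, A=1]  = 9
Without intervention: B = -3*D - 1  [with D=3]  = -10; E = D + 3*B + 4  [with D=3, B=-10]  = -23; W = 2 if D >= 2 else 1  [with D=3]  = 2; Z = 7 if E >= 1 else -4  [with E=-23]  = -4; A = W - 1  [with W=2]  = 1; C = |Z - A|  [with Z=-4, A=1]  = 5.
Change = 9 − 5 = 4.

4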